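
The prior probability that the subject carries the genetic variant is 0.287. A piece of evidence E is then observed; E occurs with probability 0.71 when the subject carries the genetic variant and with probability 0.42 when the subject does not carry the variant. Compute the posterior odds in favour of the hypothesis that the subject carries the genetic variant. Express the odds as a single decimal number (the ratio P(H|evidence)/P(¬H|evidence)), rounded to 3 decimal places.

Posterior odds ≈ 0.680

Prior odds = 0.287/(1−0.287) = 0.40252.
Likelihood ratio for E = 0.71/0.42 = 1.6905.
Posterior odds = prior odds × LR = 0.68046.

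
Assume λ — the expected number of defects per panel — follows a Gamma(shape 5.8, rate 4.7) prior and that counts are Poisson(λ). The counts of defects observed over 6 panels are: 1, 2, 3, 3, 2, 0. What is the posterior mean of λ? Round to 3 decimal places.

Posterior mean ≈ 1.570

Total count ∑xᵢ = 11 over n = 6 panels.
Gamma is conjugate to the Poisson likelihood: posterior is Gamma(shape = 5.8+11 = 16.8, rate = 4.7+6 = 10.7).
Posterior mean = shape/rate = 16.8/10.7 = 1.570.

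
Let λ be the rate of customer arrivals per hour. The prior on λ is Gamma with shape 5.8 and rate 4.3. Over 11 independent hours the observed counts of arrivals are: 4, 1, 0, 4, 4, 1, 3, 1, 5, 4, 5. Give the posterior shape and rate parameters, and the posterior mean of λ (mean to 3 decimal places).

Posterior: Gamma(shape=37.8, rate=15.3); mean ≈ 2.471

Total count ∑xᵢ = 32 over n = 11 hours.
Gamma is conjugate to the Poisson likelihood: posterior is Gamma(shape = 5.8+32 = 37.8, rate = 4.3+11 = 15.3).
Posterior mean = shape/rate = 37.8/15.3 = 2.471.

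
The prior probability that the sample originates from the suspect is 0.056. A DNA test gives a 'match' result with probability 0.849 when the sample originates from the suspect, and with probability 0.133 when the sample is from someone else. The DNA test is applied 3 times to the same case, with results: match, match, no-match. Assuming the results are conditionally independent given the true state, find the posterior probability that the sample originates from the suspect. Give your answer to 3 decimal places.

Posterior P(H) ≈ 0.296

Let H be the event that the sample originates from the suspect; start with P(H) = 0.056. P('match'|H) = 0.849, P('match'|¬H) = 0.133.
Update on result 1 ('match'): P(H) ← 0.849·0.0560 / (0.849·0.0560 + 0.133·0.9440) = 0.047544/0.17310 = 0.2747.
Update on result 2 ('match'): P(H) ← 0.849·0.2747 / (0.849·0.2747 + 0.133·0.7253) = 0.23319/0.32966 = 0.7074.
Update on result 3 ('no-match'): P(H) ← 0.151·0.7074 / (0.151·0.7074 + 0.867·0.2926) = 0.10681/0.36052 = 0.2963.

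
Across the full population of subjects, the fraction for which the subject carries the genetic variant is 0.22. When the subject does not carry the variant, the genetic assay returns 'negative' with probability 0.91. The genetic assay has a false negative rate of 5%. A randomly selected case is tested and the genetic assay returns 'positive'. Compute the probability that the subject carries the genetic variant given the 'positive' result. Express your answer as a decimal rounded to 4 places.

Let H be the event that the subject carries the genetic variant. P(H) = 0.22, so P(¬H) = 0.78. With E the 'positive' result, P(E|H) = 0.95 and P(E|¬H) = 0.09.
P(E) = 0.95·0.22 + 0.09·0.78 = 0.20900 + 0.070200 = 0.27920.
By Bayes' theorem, P(H|E) = 0.20900 / 0.27920 = 0.7486.

P(H | E) ≈ 0.7486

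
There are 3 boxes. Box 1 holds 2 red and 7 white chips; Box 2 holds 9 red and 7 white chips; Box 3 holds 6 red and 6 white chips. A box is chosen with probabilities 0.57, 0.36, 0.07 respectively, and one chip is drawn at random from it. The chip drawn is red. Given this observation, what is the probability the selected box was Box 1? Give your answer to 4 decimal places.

Posterior probability ≈ 0.3478

P(red|Box 1) = 0.2222; P(red|Box 2) = 0.5625; P(red|Box 3) = 0.5.
Prior × likelihood for each source: 0.57·0.2222=0.1267, 0.36·0.5625=0.2025, 0.07·0.5=0.03500. Summing gives P(red) = 0.36417.
P(Box 1 | red) = 0.1267 / 0.36417 = 0.3478.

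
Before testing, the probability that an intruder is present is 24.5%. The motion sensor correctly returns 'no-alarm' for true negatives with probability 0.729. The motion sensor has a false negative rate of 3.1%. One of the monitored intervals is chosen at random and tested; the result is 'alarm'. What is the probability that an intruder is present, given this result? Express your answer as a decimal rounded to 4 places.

Write H for 'an intruder is present'. Prior odds H:¬H = 0.245/0.755 = 0.32450. For the 'alarm' outcome, the likelihood ratio is 0.969/0.271 = 3.5756.
Posterior odds = 0.32450 × 3.5756 = 1.1603, so P(H|E) = 1.1603/(1+1.1603) = 0.5371.

P(H | E) ≈ 0.5371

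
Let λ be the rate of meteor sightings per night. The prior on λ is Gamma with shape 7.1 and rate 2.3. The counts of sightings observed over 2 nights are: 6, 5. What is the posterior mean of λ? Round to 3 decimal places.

The Poisson likelihood adds the total count to the shape and the number of exposure periods to the rate. Here ∑xᵢ = 11 and n = 2, so shape 7.1→18.1 and rate 2.3→4.3.
Posterior mean = shape/rate = 18.1/4.3 = 4.209.

Posterior mean ≈ 4.209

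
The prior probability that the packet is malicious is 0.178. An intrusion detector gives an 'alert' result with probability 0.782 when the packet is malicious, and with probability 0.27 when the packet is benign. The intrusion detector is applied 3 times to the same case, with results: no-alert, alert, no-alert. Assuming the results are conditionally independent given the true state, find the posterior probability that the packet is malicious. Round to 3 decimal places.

With H the event that the packet is malicious, the joint likelihood of the observed sequence is P(data|H) = 0.218·0.782·0.218 = 0.037164 and P(data|¬H) = 0.73·0.27·0.73 = 0.14388.
Bayes: P(H|data) = 0.178·0.037164 / (0.178·0.037164 + 0.822·0.14388) = 0.0066152/0.12489 = 0.0530.

Posterior P(H) ≈ 0.053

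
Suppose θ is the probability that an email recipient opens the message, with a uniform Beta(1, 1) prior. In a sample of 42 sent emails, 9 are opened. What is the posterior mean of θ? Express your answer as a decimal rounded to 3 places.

The binomial likelihood is conjugate to the Beta prior: with 9 successes and 33 failures, the posterior is Beta(1+9, 1+33) = Beta(10, 34).
Posterior mean = α/(α+β) = 10/44 = 0.227.

Posterior mean ≈ 0.227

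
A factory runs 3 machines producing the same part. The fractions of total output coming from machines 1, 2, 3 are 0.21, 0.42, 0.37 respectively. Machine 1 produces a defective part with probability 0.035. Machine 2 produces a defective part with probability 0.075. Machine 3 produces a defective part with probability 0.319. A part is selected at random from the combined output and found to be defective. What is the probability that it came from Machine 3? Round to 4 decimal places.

P(defective|M1) = 0.035; P(defective|M2) = 0.075; P(defective|M3) = 0.319.
Prior × likelihood for each source: 0.21·0.035=0.007350, 0.42·0.075=0.03150, 0.37·0.319=0.1180. Summing gives P(defective) = 0.15688.
P(Machine 3 | defective) = 0.1180 / 0.15688 = 0.7524.

Posterior probability ≈ 0.7524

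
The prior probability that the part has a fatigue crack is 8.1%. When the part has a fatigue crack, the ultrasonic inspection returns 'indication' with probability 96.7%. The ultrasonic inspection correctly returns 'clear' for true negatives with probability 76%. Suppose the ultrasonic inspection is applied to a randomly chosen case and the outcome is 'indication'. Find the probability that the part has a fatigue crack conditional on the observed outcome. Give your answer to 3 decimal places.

Let H be the event that the part has a fatigue crack. P(H) = 0.081, so P(¬H) = 0.919. With E the 'indication' result, P(E|H) = 0.967 and P(E|¬H) = 0.24.
P(E) = 0.967·0.081 + 0.24·0.919 = 0.078327 + 0.22056 = 0.29889.
By Bayes' theorem, P(H|E) = 0.078327 / 0.29889 = 0.262.

P(H | E) ≈ 0.262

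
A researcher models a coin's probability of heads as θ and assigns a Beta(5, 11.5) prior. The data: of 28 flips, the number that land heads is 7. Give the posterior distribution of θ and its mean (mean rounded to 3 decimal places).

Observing 7 successes and 21 failures updates Beta(5, 11.5) by adding the success and failure counts to the two shape parameters: α = 5+7 = 12, β = 11.5+21 = 32.5.
Posterior mean = α/(α+β) = 12/44.5 = 0.270.

Posterior: Beta(12, 32.5); mean ≈ 0.270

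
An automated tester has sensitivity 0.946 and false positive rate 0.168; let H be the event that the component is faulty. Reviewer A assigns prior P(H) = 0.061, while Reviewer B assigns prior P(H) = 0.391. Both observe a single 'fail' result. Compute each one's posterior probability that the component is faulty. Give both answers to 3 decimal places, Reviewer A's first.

Reviewer A: 0.268; Reviewer B: 0.783

The likelihood ratio for a 'fail' result is 0.946/0.168 = 5.6310.
Reviewer A: prior odds 0.061/0.939 = 0.064963; posterior odds 0.36580; posterior probability 0.268.
Reviewer B: prior odds 0.391/0.609 = 0.64204; posterior odds 3.6153; posterior probability 0.783.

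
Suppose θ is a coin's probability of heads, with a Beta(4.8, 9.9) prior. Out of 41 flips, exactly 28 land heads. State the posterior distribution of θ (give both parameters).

Posterior: Beta(32.8, 22.9)

Observing 28 successes and 13 failures updates Beta(4.8, 9.9) by adding the success and failure counts to the two shape parameters: α = 4.8+28 = 32.8, β = 9.9+13 = 22.9.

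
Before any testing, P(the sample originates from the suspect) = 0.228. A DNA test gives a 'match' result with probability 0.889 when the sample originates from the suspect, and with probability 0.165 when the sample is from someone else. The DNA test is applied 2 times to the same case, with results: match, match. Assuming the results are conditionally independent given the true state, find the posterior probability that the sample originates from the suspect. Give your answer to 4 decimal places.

Posterior P(H) ≈ 0.8955

Let H be the event that the sample originates from the suspect; start with P(H) = 0.228. P('match'|H) = 0.889, P('match'|¬H) = 0.165.
Update on result 1 ('match'): P(H) ← 0.889·0.2280 / (0.889·0.2280 + 0.165·0.7720) = 0.20269/0.33007 = 0.6141.
Update on result 2 ('match'): P(H) ← 0.889·0.6141 / (0.889·0.6141 + 0.165·0.3859) = 0.54592/0.60960 = 0.8955.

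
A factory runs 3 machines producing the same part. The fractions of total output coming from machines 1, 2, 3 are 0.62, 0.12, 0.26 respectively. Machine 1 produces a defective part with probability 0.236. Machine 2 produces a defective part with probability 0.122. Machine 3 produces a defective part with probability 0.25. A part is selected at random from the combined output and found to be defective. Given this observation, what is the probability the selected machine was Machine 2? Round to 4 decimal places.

Posterior probability ≈ 0.0648

Tabulate prior·likelihood by source: [1] prior 0.62, lik 0.236, product 0.1463; [2] prior 0.12, lik 0.122, product 0.01464; [3] prior 0.26, lik 0.25, product 0.06500.
Normalizing constant = 0.22596; the posterior for Machine 2 is its product over the sum, 0.01464/0.22596 = 0.0648.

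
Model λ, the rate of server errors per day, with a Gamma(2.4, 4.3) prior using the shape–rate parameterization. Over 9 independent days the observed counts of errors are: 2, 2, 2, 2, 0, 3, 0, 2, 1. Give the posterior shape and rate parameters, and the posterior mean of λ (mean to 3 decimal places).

Total count ∑xᵢ = 14 over n = 9 days.
Gamma is conjugate to the Poisson likelihood: posterior is Gamma(shape = 2.4+14 = 16.4, rate = 4.3+9 = 13.3).
E[λ | data] = 16.4/13.3 = 1.233.

Posterior: Gamma(shape=16.4, rate=13.3); mean ≈ 1.233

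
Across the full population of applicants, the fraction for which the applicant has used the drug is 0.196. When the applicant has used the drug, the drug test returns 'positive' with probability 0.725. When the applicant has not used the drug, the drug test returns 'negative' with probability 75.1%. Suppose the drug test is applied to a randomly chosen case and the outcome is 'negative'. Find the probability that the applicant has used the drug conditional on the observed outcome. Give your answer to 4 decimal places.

P(H | E) ≈ 0.0820

Write H for 'the applicant has used the drug'. Prior odds H:¬H = 0.196/0.804 = 0.24378. For the 'negative' outcome, the likelihood ratio is 0.275/0.751 = 0.36618.
Posterior odds = 0.24378 × 0.36618 = 0.089267, so P(H|E) = 0.089267/(1+0.089267) = 0.0820.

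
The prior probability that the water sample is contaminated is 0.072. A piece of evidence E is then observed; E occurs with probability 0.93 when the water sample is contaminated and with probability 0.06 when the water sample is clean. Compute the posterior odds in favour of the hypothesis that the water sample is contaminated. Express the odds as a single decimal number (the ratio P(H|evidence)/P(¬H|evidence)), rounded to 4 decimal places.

Prior odds = 0.072/(1−0.072) = 0.077586.
Likelihood ratio for E = 0.93/0.06 = 15.500.
Posterior odds = prior odds × LR = 1.2026.

Posterior odds ≈ 1.2026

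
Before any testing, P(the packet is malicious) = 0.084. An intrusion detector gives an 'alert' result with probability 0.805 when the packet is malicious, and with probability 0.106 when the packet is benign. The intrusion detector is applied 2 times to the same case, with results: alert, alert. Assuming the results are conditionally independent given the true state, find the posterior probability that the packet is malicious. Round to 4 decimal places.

With H the event that the packet is malicious, the joint likelihood of the observed sequence is P(data|H) = 0.805·0.805 = 0.64803 and P(data|¬H) = 0.106·0.106 = 0.011236.
Bayes: P(H|data) = 0.084·0.64803 / (0.084·0.64803 + 0.916·0.011236) = 0.054434/0.064726 = 0.8410.

Posterior P(H) ≈ 0.8410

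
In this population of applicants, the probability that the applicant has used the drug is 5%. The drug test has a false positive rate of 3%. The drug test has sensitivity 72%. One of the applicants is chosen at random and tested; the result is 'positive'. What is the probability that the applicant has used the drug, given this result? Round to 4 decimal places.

Write H for 'the applicant has used the drug'. Prior odds H:¬H = 0.05/0.95 = 0.052632. For the 'positive' outcome, the likelihood ratio is 0.72/0.03 = 24.000.
Posterior odds = 0.052632 × 24.000 = 1.2632, so P(H|E) = 1.2632/(1+1.2632) = 0.5581.

P(H | E) ≈ 0.5581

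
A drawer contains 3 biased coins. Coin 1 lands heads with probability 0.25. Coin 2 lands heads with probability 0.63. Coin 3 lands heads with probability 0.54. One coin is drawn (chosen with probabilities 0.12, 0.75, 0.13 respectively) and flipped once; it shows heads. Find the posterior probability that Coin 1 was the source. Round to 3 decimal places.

Posterior probability ≈ 0.052

Tabulate prior·likelihood by source: [1] prior 0.12, lik 0.25, product 0.03000; [2] prior 0.75, lik 0.63, product 0.4725; [3] prior 0.13, lik 0.54, product 0.07020.
Normalizing constant = 0.57270; the posterior for Coin 1 is its product over the sum, 0.03000/0.57270 = 0.052.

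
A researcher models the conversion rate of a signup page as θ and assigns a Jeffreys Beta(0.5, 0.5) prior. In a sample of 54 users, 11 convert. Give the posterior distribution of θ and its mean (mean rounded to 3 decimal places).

Observing 11 successes and 43 failures updates Beta(0.5, 0.5) by adding the success and failure counts to the two shape parameters: α = 0.5+11 = 11.5, β = 0.5+43 = 43.5.
E[θ | data] = 11.5/(11.5+43.5) = 0.209.

Posterior: Beta(11.5, 43.5); mean ≈ 0.209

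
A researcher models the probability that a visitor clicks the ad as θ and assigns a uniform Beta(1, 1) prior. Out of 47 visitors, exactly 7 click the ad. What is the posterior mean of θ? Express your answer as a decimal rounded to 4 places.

Posterior mean ≈ 0.1633

Observing 7 successes and 40 failures updates Beta(1, 1) by adding the success and failure counts to the two shape parameters: α = 1+7 = 8, β = 1+40 = 41.
E[θ | data] = 8/(8+41) = 0.1633.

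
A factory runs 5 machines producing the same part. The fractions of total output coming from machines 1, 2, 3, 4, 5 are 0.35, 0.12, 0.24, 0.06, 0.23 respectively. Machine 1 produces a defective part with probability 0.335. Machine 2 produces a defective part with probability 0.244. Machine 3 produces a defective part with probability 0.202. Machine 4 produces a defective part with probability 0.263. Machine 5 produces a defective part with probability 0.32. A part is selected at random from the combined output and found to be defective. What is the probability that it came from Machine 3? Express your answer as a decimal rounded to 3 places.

Posterior probability ≈ 0.170

Tabulate prior·likelihood by source: [1] prior 0.35, lik 0.335, product 0.1172; [2] prior 0.12, lik 0.244, product 0.02928; [3] prior 0.24, lik 0.202, product 0.04848; [4] prior 0.06, lik 0.263, product 0.01578; [5] prior 0.23, lik 0.32, product 0.07360.
Normalizing constant = 0.28439; the posterior for Machine 3 is its product over the sum, 0.04848/0.28439 = 0.170.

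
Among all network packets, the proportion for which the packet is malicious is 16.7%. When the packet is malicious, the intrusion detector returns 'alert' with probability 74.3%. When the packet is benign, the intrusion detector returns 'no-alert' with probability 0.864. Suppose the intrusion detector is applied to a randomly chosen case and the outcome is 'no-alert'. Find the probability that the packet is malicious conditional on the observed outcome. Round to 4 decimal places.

P(H | E) ≈ 0.0563

Let H be the event that the packet is malicious. P(H) = 0.167, so P(¬H) = 0.833. With E the 'no-alert' result, P(E|H) = 0.257 and P(E|¬H) = 0.864.
P(E) = 0.257·0.167 + 0.864·0.833 = 0.042919 + 0.71971 = 0.76263.
By Bayes' theorem, P(H|E) = 0.042919 / 0.76263 = 0.0563.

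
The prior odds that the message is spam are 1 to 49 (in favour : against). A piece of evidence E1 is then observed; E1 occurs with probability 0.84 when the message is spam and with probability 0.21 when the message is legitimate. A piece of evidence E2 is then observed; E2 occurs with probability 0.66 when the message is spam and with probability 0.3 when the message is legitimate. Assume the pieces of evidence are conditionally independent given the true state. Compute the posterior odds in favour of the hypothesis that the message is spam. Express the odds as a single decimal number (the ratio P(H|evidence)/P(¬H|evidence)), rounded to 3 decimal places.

Posterior odds ≈ 0.180

Prior odds = 1/49 = 0.020408.
Likelihood ratio for E1 = 0.84/0.21 = 4.0000.
Likelihood ratio for E2 = 0.66/0.3 = 2.2000.
Posterior odds = prior odds × LR₁ × LR₂ = 0.17959.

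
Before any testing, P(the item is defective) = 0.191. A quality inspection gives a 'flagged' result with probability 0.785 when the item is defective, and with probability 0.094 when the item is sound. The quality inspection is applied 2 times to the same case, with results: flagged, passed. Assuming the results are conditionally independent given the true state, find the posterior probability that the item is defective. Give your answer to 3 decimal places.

Posterior P(H) ≈ 0.319

With H the event that the item is defective, the joint likelihood of the observed sequence is P(data|H) = 0.785·0.215 = 0.16878 and P(data|¬H) = 0.094·0.906 = 0.085164.
Bayes: P(H|data) = 0.191·0.16878 / (0.191·0.16878 + 0.809·0.085164) = 0.032236/0.10113 = 0.3187.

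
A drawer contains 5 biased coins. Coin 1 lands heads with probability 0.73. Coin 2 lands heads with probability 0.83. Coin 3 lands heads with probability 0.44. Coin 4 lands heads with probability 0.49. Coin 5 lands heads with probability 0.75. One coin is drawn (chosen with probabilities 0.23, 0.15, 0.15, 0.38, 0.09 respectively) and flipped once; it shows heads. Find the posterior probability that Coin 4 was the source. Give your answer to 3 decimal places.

Posterior probability ≈ 0.304

Tabulate prior·likelihood by source: [1] prior 0.23, lik 0.73, product 0.1679; [2] prior 0.15, lik 0.83, product 0.1245; [3] prior 0.15, lik 0.44, product 0.06600; [4] prior 0.38, lik 0.49, product 0.1862; [5] prior 0.09, lik 0.75, product 0.06750.
Normalizing constant = 0.61210; the posterior for Coin 4 is its product over the sum, 0.1862/0.61210 = 0.304.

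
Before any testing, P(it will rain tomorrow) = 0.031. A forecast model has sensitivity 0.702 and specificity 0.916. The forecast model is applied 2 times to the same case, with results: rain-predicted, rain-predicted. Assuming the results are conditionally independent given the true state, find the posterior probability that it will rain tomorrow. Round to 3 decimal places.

Posterior P(H) ≈ 0.691

With H the event that it will rain tomorrow, the joint likelihood of the observed sequence is P(data|H) = 0.702·0.702 = 0.49280 and P(data|¬H) = 0.084·0.084 = 0.0070560.
Bayes: P(H|data) = 0.031·0.49280 / (0.031·0.49280 + 0.969·0.0070560) = 0.015277/0.022114 = 0.6908.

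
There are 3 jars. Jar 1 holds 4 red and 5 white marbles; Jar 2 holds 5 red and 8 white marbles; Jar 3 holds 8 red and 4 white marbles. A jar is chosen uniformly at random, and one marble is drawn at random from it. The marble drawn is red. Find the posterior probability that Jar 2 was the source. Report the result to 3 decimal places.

Posterior probability ≈ 0.257

Tabulate prior·likelihood by source: [1] prior 0.333333, lik 0.4444, product 0.1481; [2] prior 0.333333, lik 0.3846, product 0.1282; [3] prior 0.333333, lik 0.6667, product 0.2222.
Normalizing constant = 0.49858; the posterior for Jar 2 is its product over the sum, 0.1282/0.49858 = 0.257.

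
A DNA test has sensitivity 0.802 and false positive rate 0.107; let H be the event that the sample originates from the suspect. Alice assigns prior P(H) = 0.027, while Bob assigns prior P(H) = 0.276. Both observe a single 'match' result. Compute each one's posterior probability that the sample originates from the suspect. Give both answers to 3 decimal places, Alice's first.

Alice: 0.172; Bob: 0.741

The likelihood ratio for a 'match' result is 0.802/0.107 = 7.4953.
Alice: prior odds 0.027/0.973 = 0.027749; posterior odds 0.20799; posterior probability 0.172.
Bob: prior odds 0.276/0.724 = 0.38122; posterior odds 2.8573; posterior probability 0.741.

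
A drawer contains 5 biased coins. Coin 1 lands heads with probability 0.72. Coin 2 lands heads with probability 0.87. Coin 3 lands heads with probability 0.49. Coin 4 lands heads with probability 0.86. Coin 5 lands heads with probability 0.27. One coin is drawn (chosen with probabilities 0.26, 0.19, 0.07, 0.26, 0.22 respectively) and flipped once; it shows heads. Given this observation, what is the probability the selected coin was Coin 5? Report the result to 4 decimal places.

P(heads|C1) = 0.72; P(heads|C2) = 0.87; P(heads|C3) = 0.49; P(heads|C4) = 0.86; P(heads|C5) = 0.27.
Prior × likelihood for each source: 0.26·0.72=0.1872, 0.19·0.87=0.1653, 0.07·0.49=0.03430, 0.26·0.86=0.2236, 0.22·0.27=0.05940. Summing gives P(heads) = 0.66980.
P(Coin 5 | heads) = 0.05940 / 0.66980 = 0.0887.

Posterior probability ≈ 0.0887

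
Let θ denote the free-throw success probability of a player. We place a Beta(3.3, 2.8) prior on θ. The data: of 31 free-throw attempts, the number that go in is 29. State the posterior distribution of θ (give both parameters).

Posterior: Beta(32.3, 4.8)

Observing 29 successes and 2 failures updates Beta(3.3, 2.8) by adding the success and failure counts to the two shape parameters: α = 3.3+29 = 32.3, β = 2.8+2 = 4.8.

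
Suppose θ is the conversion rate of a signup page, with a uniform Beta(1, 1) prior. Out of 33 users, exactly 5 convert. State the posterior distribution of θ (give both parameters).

The binomial likelihood is conjugate to the Beta prior: with 5 successes and 28 failures, the posterior is Beta(1+5, 1+28) = Beta(6, 29).

Posterior: Beta(6, 29)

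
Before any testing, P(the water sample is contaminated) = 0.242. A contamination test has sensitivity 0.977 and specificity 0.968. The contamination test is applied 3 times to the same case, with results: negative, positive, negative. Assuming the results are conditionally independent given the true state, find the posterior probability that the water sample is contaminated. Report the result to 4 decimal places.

With H the event that the water sample is contaminated, the joint likelihood of the observed sequence is P(data|H) = 0.023·0.977·0.023 = 0.00051683 and P(data|¬H) = 0.968·0.032·0.968 = 0.029985.
Bayes: P(H|data) = 0.242·0.00051683 / (0.242·0.00051683 + 0.758·0.029985) = 0.00012507/0.022854 = 0.0055.

Posterior P(H) ≈ 0.0055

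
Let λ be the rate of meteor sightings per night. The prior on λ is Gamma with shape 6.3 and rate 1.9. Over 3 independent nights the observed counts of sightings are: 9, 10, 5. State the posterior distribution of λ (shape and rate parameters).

Posterior: Gamma(shape=30.3, rate=4.9)

Total count ∑xᵢ = 24 over n = 3 nights.
Gamma is conjugate to the Poisson likelihood: posterior is Gamma(shape = 6.3+24 = 30.3, rate = 1.9+3 = 4.9).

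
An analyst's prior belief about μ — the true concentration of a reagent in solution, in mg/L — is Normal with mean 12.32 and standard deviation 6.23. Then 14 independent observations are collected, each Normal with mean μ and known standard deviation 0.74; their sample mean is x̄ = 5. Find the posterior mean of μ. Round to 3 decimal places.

With known σ, the Normal prior is conjugate. Weight on the data is w = (n/σ²)/(n/σ² + 1/τ₀²) = 25.5661/(25.5661+0.0257646) = 0.99899.
Posterior mean = w·x̄ + (1−w)·μ₀ = 0.99899·5 + 0.0010068·12.32 = 5.007.

Posterior mean ≈ 5.007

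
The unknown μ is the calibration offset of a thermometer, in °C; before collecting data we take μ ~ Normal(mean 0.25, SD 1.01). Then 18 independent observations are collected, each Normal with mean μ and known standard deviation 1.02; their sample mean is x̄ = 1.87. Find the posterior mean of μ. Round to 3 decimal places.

Prior precision 1/τ₀² = 1/1.01² = 0.980296; data precision n/σ² = 18/1.02² = 17.3010.
Posterior precision = 0.980296 + 17.3010 = 18.2813.
Posterior mean = (0.980296·0.25 + 17.3010·1.87) / 18.2813 = 1.783.

Posterior mean ≈ 1.783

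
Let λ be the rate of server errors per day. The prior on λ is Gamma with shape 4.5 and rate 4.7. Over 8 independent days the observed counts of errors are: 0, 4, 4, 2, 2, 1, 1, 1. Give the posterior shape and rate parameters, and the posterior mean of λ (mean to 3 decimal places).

Posterior: Gamma(shape=19.5, rate=12.7); mean ≈ 1.535

The Poisson likelihood adds the total count to the shape and the number of exposure periods to the rate. Here ∑xᵢ = 15 and n = 8, so shape 4.5→19.5 and rate 4.7→12.7.
E[λ | data] = 19.5/12.7 = 1.535.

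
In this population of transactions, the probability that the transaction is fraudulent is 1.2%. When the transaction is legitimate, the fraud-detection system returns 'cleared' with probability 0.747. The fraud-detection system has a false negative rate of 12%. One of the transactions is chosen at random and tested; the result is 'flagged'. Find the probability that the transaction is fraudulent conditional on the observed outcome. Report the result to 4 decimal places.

Let H be the event that the transaction is fraudulent. P(H) = 0.012, so P(¬H) = 0.988. With E the 'flagged' result, P(E|H) = 0.88 and P(E|¬H) = 0.253.
P(E) = 0.88·0.012 + 0.253·0.988 = 0.010560 + 0.24996 = 0.26052.
By Bayes' theorem, P(H|E) = 0.010560 / 0.26052 = 0.0405.

P(H | E) ≈ 0.0405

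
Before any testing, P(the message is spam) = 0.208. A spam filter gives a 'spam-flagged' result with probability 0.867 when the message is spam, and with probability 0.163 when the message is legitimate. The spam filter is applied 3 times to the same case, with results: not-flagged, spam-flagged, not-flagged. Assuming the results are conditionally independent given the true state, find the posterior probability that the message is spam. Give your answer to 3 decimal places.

With H the event that the message is spam, the joint likelihood of the observed sequence is P(data|H) = 0.133·0.867·0.133 = 0.015336 and P(data|¬H) = 0.837·0.163·0.837 = 0.11419.
Bayes: P(H|data) = 0.208·0.015336 / (0.208·0.015336 + 0.792·0.11419) = 0.0031900/0.093631 = 0.0341.

Posterior P(H) ≈ 0.034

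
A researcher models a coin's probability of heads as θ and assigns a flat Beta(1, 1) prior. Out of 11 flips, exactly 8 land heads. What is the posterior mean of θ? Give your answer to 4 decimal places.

Posterior mean ≈ 0.6923

The binomial likelihood is conjugate to the Beta prior: with 8 successes and 3 failures, the posterior is Beta(1+8, 1+3) = Beta(9, 4).
E[θ | data] = 9/(9+4) = 0.6923.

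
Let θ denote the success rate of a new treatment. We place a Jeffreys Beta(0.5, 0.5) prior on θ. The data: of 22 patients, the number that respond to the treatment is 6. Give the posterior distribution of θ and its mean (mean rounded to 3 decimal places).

Posterior: Beta(6.5, 16.5); mean ≈ 0.283

The binomial likelihood is conjugate to the Beta prior: with 6 successes and 16 failures, the posterior is Beta(0.5+6, 0.5+16) = Beta(6.5, 16.5).
E[θ | data] = 6.5/(6.5+16.5) = 0.283.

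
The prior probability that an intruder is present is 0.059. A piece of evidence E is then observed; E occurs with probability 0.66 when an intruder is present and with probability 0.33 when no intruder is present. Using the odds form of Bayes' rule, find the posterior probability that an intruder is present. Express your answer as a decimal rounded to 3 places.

Posterior probability ≈ 0.111

Prior odds = 0.059/(1−0.059) = 0.062699.
Likelihood ratio for E = 0.66/0.33 = 2.0000.
Posterior odds = prior odds × LR = 0.12540.
Posterior probability = odds/(1+odds) = 0.12540/1.1254 = 0.111.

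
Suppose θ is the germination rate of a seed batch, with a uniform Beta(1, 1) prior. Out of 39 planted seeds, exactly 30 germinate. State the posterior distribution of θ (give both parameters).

Posterior: Beta(31, 10)

Observing 30 successes and 9 failures updates Beta(1, 1) by adding the success and failure counts to the two shape parameters: α = 1+30 = 31, β = 1+9 = 10.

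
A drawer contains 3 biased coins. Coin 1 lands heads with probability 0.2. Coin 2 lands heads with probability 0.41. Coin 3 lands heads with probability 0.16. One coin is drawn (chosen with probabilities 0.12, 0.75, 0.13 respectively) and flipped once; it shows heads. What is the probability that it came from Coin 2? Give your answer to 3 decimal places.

Tabulate prior·likelihood by source: [1] prior 0.12, lik 0.2, product 0.02400; [2] prior 0.75, lik 0.41, product 0.3075; [3] prior 0.13, lik 0.16, product 0.02080.
Normalizing constant = 0.35230; the posterior for Coin 2 is its product over the sum, 0.3075/0.35230 = 0.873.

Posterior probability ≈ 0.873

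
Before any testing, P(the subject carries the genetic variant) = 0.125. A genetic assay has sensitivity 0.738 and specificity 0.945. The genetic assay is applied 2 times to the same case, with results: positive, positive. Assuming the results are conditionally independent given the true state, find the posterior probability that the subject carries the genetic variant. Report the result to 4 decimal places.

With H the event that the subject carries the genetic variant, the joint likelihood of the observed sequence is P(data|H) = 0.738·0.738 = 0.54464 and P(data|¬H) = 0.055·0.055 = 0.0030250.
Bayes: P(H|data) = 0.125·0.54464 / (0.125·0.54464 + 0.875·0.0030250) = 0.068081/0.070727 = 0.9626.

Posterior P(H) ≈ 0.9626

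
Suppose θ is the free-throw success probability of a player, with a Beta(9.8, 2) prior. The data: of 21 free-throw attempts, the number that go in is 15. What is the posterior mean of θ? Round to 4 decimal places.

Posterior mean ≈ 0.7561

Observing 15 successes and 6 failures updates Beta(9.8, 2) by adding the success and failure counts to the two shape parameters: α = 9.8+15 = 24.8, β = 2+6 = 8.
E[θ | data] = 24.8/(24.8+8) = 0.7561.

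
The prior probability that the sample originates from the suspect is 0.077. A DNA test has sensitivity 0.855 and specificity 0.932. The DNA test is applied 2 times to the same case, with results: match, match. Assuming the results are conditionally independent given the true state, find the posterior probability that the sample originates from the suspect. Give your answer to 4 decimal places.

Let H be the event that the sample originates from the suspect; start with P(H) = 0.077. P('match'|H) = 0.855, P('match'|¬H) = 0.068.
Update on result 1 ('match'): P(H) ← 0.855·0.0770 / (0.855·0.0770 + 0.068·0.9230) = 0.065835/0.12860 = 0.5119.
Update on result 2 ('match'): P(H) ← 0.855·0.5119 / (0.855·0.5119 + 0.068·0.4881) = 0.43771/0.47090 = 0.9295.

Posterior P(H) ≈ 0.9295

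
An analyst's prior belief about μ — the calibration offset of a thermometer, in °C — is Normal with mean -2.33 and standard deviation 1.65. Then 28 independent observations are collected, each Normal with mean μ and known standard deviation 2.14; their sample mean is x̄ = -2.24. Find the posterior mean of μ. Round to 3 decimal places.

Prior precision 1/τ₀² = 1/1.65² = 0.367309; data precision n/σ² = 28/2.14² = 6.11407.
Posterior precision = 0.367309 + 6.11407 = 6.48138.
Posterior mean = (0.367309·-2.33 + 6.11407·-2.24) / 6.48138 = -2.245.

Posterior mean ≈ -2.245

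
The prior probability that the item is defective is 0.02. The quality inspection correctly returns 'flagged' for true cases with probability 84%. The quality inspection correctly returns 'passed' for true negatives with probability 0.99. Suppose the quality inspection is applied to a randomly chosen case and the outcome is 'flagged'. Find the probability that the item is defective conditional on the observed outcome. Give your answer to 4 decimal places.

Let H be the event that the item is defective. P(H) = 0.02, so P(¬H) = 0.98. With E the 'flagged' result, P(E|H) = 0.84 and P(E|¬H) = 0.01.
P(E) = 0.84·0.02 + 0.01·0.98 = 0.016800 + 0.0098000 = 0.026600.
By Bayes' theorem, P(H|E) = 0.016800 / 0.026600 = 0.6316.

P(H | E) ≈ 0.6316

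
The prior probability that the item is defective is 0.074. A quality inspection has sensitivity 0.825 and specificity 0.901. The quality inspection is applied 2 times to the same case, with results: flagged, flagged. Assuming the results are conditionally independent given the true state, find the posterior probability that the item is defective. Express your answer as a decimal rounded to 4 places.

Posterior P(H) ≈ 0.8473

Let H be the event that the item is defective; start with P(H) = 0.074. P('flagged'|H) = 0.825, P('flagged'|¬H) = 0.099.
Update on result 1 ('flagged'): P(H) ← 0.825·0.0740 / (0.825·0.0740 + 0.099·0.9260) = 0.061050/0.15272 = 0.3997.
Update on result 2 ('flagged'): P(H) ← 0.825·0.3997 / (0.825·0.3997 + 0.099·0.6003) = 0.32979/0.38921 = 0.8473.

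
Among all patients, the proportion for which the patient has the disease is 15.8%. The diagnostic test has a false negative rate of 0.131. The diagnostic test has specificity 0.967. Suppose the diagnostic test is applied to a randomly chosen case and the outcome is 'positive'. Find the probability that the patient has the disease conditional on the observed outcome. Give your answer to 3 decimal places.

Let H be the event that the patient has the disease. P(H) = 0.158, so P(¬H) = 0.842. With E the 'positive' result, P(E|H) = 0.869 and P(E|¬H) = 0.033.
P(E) = 0.869·0.158 + 0.033·0.842 = 0.13730 + 0.027786 = 0.16509.
By Bayes' theorem, P(H|E) = 0.13730 / 0.16509 = 0.832.

P(H | E) ≈ 0.832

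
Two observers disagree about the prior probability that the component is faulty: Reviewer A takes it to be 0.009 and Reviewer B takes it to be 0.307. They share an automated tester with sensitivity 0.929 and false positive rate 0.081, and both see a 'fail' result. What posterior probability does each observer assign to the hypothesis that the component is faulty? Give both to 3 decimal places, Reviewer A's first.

Reviewer A: 0.094; Reviewer B: 0.836

P('+'|H) = 0.929, P('+'|¬H) = 0.081.
Reviewer A: numerator 0.929·0.009 = 0.0083610; evidence = 0.0083610+0.081·0.991 = 0.088632; posterior = 0.094.
Reviewer B: numerator 0.929·0.307 = 0.28520; evidence = 0.28520+0.081·0.693 = 0.34134; posterior = 0.836.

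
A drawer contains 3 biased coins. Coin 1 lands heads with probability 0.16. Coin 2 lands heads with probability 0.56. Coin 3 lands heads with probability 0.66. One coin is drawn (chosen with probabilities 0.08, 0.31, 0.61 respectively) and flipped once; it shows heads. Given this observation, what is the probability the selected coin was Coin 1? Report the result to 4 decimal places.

Posterior probability ≈ 0.0217

Tabulate prior·likelihood by source: [1] prior 0.08, lik 0.16, product 0.01280; [2] prior 0.31, lik 0.56, product 0.1736; [3] prior 0.61, lik 0.66, product 0.4026.
Normalizing constant = 0.58900; the posterior for Coin 1 is its product over the sum, 0.01280/0.58900 = 0.0217.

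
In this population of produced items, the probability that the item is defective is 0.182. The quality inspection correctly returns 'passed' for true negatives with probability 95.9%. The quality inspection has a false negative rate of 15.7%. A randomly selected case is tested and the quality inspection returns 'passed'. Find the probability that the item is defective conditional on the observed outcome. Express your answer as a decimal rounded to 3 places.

P(H | E) ≈ 0.035

Let H be the event that the item is defective. P(H) = 0.182, so P(¬H) = 0.818. With E the 'passed' result, P(E|H) = 0.157 and P(E|¬H) = 0.959.
P(E) = 0.157·0.182 + 0.959·0.818 = 0.028574 + 0.78446 = 0.81304.
By Bayes' theorem, P(H|E) = 0.028574 / 0.81304 = 0.035.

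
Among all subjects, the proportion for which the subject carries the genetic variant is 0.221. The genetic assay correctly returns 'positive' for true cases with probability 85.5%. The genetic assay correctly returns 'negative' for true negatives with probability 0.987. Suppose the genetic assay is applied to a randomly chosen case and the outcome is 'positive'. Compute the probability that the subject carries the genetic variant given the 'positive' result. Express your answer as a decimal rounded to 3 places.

P(H | E) ≈ 0.949

Write H for 'the subject carries the genetic variant'. Prior odds H:¬H = 0.221/0.779 = 0.28370. For the 'positive' outcome, the likelihood ratio is 0.855/0.013 = 65.769.
Posterior odds = 0.28370 × 65.769 = 18.659, so P(H|E) = 18.659/(1+18.659) = 0.949.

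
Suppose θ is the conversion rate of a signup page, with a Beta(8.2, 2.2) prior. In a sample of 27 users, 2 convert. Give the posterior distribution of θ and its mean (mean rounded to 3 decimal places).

Posterior: Beta(10.2, 27.2); mean ≈ 0.273

Observing 2 successes and 25 failures updates Beta(8.2, 2.2) by adding the success and failure counts to the two shape parameters: α = 8.2+2 = 10.2, β = 2.2+25 = 27.2.
Posterior mean = α/(α+β) = 10.2/37.4 = 0.273.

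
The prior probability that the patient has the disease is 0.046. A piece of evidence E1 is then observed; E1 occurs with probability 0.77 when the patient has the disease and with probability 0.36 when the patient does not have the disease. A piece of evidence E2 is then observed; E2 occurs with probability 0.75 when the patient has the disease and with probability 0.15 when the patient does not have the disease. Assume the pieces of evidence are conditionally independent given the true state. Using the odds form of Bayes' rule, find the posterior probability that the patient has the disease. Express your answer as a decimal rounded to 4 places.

Posterior probability ≈ 0.3402

Prior odds = 0.046/(1−0.046) = 0.048218.
Likelihood ratio for E1 = 0.77/0.36 = 2.1389.
Likelihood ratio for E2 = 0.75/0.15 = 5.0000.
Posterior odds = prior odds × LR₁ × LR₂ = 0.51567.
Posterior probability = odds/(1+odds) = 0.51567/1.5157 = 0.3402.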